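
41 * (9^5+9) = 2421378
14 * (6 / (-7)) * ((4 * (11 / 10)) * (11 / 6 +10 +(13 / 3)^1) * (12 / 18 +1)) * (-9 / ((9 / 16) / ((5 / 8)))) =14226.67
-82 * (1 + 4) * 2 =-820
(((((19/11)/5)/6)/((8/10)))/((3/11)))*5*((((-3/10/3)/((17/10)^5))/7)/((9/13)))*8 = -12350000/805058919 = -0.02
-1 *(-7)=7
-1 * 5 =-5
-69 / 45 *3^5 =-1863 / 5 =-372.60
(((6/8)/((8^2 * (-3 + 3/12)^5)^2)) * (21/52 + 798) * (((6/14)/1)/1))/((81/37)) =390128/337186519813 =0.00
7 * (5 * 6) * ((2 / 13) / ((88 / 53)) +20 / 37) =1407105 / 10582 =132.97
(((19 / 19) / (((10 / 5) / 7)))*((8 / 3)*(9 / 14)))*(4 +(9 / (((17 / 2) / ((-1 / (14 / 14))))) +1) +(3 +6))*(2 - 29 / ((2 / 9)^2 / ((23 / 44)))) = -805125 / 34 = -23680.15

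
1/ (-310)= -1/ 310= -0.00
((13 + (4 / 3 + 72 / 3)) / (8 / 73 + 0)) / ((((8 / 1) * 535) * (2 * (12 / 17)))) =28543 / 493056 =0.06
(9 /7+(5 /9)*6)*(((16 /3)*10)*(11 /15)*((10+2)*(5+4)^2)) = 175597.71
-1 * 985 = -985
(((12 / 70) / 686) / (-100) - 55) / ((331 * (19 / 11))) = -0.10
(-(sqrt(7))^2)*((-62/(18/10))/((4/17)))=18445/18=1024.72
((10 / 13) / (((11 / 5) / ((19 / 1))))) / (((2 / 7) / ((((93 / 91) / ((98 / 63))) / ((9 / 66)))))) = 132525 / 1183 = 112.02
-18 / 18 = -1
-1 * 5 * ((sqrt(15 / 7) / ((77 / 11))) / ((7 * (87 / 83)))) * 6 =-830 * sqrt(105) / 9947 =-0.86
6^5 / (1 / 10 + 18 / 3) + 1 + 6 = 78187 / 61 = 1281.75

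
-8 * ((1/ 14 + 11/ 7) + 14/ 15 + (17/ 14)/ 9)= -976/ 45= -21.69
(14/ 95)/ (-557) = -14/ 52915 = -0.00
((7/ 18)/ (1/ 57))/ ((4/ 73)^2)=7382.89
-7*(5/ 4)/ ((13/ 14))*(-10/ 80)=245/ 208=1.18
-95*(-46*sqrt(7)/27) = 4370*sqrt(7)/27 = 428.22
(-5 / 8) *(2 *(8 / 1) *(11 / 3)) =-110 / 3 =-36.67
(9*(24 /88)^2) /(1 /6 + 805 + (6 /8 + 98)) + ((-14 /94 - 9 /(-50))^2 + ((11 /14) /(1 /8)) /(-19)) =-317277055071341 /964011857847500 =-0.33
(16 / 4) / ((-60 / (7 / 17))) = -7 / 255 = -0.03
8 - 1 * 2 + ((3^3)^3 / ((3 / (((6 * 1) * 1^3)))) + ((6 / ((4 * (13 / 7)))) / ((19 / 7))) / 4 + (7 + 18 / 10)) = 39380.87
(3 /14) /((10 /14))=3 /10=0.30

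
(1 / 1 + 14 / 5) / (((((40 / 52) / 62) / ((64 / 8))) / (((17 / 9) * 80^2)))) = 266586112 / 9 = 29620679.11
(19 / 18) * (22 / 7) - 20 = -1051 / 63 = -16.68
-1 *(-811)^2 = -657721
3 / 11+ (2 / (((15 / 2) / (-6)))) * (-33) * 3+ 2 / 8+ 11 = 169.92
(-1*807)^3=-525557943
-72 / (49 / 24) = -1728 / 49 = -35.27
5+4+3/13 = 120/13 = 9.23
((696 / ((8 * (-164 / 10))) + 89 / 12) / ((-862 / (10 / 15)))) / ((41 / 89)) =-92471 / 26082396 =-0.00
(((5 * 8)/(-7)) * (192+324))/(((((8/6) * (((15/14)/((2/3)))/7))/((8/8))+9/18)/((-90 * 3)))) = 78019200/79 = 987584.81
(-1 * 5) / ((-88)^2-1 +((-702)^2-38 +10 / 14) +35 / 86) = -3010 / 301307093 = -0.00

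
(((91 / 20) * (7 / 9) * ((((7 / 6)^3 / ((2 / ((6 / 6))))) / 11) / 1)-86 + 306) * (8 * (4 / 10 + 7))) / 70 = 6970714567 / 37422000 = 186.27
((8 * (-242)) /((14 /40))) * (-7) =38720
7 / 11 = 0.64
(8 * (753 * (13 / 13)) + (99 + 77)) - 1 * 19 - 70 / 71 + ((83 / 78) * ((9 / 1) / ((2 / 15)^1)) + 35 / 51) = 1177300867 / 188292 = 6252.53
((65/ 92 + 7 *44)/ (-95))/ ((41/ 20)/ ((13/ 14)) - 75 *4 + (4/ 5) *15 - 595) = 0.00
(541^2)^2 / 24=85662167761 / 24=3569256990.04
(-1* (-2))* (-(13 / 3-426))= 2530 / 3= 843.33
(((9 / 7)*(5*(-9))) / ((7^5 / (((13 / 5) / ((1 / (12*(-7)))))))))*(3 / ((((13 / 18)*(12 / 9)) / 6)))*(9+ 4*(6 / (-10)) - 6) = 708588 / 84035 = 8.43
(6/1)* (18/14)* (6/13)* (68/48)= 459/91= 5.04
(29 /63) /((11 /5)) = 145 /693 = 0.21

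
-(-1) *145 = 145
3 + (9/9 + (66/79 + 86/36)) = 10273/1422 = 7.22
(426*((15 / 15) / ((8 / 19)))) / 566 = 4047 / 2264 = 1.79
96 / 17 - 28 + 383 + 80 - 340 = 1711 / 17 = 100.65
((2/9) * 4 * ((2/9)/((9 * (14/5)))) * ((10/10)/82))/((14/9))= 10/162729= 0.00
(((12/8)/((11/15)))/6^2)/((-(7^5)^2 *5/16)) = -0.00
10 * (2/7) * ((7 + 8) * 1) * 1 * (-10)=-3000/7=-428.57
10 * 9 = 90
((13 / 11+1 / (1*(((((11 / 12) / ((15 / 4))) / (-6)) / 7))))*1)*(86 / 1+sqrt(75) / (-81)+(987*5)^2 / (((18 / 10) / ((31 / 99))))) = -787293364153 / 1089+9385*sqrt(3) / 891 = -722950729.37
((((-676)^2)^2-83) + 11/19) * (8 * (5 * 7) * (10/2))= 5554799915529200/19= 292357890291010.53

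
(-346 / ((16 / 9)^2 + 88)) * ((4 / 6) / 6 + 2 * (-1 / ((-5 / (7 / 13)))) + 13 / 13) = -302058 / 59995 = -5.03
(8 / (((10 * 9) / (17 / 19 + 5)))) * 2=896 / 855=1.05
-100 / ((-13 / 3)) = 300 / 13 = 23.08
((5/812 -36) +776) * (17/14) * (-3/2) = -30645135/22736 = -1347.87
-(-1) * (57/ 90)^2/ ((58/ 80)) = 722/ 1305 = 0.55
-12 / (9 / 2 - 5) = 24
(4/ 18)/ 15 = 2/ 135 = 0.01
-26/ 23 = -1.13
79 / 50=1.58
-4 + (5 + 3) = 4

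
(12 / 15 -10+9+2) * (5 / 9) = 1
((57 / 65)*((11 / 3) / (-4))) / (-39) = 0.02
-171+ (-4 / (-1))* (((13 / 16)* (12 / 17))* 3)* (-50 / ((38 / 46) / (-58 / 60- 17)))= 2362182 / 323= 7313.26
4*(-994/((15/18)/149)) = -3554544/5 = -710908.80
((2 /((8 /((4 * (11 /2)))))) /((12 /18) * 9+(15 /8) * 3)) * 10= 440 /93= 4.73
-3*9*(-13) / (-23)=-351 / 23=-15.26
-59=-59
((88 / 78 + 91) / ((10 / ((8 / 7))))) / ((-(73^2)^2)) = -0.00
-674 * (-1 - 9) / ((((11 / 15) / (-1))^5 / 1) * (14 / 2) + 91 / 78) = -10236375000 / 482839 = -21200.39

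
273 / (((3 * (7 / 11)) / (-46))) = -6578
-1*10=-10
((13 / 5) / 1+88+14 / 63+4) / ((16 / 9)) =4267 / 80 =53.34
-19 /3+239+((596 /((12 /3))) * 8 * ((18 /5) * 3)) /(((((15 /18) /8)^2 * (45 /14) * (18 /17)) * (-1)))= -653199334 /1875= -348372.98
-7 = -7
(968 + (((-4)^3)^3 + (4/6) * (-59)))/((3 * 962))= -391823/4329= -90.51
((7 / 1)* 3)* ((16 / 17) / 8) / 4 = 21 / 34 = 0.62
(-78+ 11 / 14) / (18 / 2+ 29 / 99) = -4653 / 560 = -8.31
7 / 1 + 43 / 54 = 421 / 54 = 7.80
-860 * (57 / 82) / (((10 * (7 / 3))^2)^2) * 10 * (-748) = 37125297 / 2461025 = 15.09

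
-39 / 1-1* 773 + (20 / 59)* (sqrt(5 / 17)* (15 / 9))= -812 + 100* sqrt(85) / 3009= -811.69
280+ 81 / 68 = 19121 / 68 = 281.19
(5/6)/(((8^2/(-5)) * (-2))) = 25/768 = 0.03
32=32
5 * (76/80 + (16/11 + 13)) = 3389/44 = 77.02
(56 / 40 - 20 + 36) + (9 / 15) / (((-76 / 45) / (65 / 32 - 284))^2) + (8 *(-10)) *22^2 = -649963370437 / 29573120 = -21978.18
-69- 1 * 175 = -244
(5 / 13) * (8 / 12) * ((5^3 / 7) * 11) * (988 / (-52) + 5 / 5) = -82500 / 91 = -906.59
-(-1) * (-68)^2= 4624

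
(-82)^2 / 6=3362 / 3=1120.67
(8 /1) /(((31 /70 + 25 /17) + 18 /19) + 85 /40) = 723520 /450917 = 1.60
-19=-19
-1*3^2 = -9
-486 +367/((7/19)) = 3571/7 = 510.14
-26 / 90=-13 / 45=-0.29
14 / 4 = 7 / 2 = 3.50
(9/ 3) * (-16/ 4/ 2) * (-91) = 546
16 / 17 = 0.94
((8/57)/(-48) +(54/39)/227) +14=14132593/1009242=14.00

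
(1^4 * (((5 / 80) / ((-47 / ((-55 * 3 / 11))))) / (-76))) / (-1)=15 / 57152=0.00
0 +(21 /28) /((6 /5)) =5 /8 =0.62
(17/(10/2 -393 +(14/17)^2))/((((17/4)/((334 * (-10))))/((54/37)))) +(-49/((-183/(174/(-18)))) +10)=1367882213/23684958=57.75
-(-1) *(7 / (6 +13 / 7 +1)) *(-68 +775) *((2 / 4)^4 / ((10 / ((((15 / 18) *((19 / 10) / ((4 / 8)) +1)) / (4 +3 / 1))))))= 2.00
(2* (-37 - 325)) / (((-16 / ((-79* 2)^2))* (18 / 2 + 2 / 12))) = 6777726 / 55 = 123231.38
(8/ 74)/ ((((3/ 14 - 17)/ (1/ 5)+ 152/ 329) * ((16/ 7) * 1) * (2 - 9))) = 329/ 4064154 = 0.00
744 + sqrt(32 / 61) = 4 * sqrt(122) / 61 + 744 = 744.72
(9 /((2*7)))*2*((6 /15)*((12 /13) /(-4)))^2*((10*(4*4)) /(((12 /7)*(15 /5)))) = 288 /845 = 0.34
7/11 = 0.64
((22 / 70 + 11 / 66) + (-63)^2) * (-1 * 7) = -833591 / 30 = -27786.37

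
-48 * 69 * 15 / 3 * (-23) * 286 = 108931680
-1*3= -3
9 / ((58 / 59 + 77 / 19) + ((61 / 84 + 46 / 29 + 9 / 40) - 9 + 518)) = 245768040 / 14106350371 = 0.02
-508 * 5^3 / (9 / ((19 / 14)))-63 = -607219 / 63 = -9638.40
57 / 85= 0.67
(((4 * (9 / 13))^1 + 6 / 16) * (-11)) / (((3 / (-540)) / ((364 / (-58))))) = -1133055 / 29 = -39070.86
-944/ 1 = -944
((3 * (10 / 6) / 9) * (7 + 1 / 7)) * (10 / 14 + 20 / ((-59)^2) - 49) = -98036500 / 511707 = -191.59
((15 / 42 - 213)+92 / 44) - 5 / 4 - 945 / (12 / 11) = -83010 / 77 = -1078.05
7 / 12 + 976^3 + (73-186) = 929714063.58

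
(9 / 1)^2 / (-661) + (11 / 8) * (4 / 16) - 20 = -418361 / 21152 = -19.78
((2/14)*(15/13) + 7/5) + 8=4352/455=9.56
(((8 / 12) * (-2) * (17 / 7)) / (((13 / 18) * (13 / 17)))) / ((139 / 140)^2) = -19420800 / 3265249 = -5.95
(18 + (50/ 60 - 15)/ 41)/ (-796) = -4343/ 195816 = -0.02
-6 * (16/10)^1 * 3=-144/5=-28.80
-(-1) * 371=371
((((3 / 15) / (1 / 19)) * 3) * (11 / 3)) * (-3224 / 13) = -51832 / 5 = -10366.40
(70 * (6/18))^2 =4900/9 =544.44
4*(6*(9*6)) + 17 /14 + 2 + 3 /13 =236499 /182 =1299.45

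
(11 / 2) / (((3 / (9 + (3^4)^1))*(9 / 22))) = 1210 / 3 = 403.33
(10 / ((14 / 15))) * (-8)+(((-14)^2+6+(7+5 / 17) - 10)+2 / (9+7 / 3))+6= 14251 / 119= 119.76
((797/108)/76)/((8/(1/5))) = 797/328320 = 0.00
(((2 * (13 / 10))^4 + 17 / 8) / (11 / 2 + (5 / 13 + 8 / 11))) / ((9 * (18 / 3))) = 34193159 / 255285000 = 0.13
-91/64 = -1.42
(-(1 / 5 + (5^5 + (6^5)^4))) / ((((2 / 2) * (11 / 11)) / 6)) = -109684753201983036 / 5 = -21936950640396607.20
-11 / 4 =-2.75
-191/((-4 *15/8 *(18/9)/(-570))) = -7258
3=3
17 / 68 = 1 / 4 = 0.25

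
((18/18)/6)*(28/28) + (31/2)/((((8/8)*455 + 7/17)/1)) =9323/46452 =0.20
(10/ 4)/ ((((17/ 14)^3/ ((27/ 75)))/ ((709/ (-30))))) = -1459122/ 122825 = -11.88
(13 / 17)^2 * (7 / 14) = 169 / 578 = 0.29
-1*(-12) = 12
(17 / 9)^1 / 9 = 0.21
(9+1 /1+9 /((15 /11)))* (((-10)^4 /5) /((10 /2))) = 6640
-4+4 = 0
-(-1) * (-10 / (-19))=10 / 19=0.53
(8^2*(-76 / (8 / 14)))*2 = -17024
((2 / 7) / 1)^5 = 32 / 16807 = 0.00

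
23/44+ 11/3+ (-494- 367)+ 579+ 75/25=-36275/132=-274.81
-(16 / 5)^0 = -1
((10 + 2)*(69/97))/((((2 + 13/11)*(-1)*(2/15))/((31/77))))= -38502/4753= -8.10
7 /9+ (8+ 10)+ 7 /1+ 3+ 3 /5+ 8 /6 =1382 /45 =30.71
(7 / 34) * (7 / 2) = 49 / 68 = 0.72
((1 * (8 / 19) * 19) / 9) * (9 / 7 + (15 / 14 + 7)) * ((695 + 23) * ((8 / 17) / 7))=3009856 / 7497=401.47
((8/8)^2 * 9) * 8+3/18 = 433/6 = 72.17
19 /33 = 0.58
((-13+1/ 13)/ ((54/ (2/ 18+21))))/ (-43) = 5320/ 45279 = 0.12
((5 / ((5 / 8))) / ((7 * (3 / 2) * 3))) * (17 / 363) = 272 / 22869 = 0.01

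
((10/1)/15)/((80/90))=3/4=0.75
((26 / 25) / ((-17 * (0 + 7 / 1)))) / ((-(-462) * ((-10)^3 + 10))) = 0.00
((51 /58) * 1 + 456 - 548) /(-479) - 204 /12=-467009 /27782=-16.81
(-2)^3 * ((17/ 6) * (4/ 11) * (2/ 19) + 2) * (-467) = 4938992/ 627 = 7877.18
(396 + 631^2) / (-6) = -398557 / 6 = -66426.17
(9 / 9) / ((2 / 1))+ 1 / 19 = 21 / 38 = 0.55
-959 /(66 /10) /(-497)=685 /2343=0.29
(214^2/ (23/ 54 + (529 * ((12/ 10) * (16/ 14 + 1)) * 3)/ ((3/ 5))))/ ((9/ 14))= 26928048/ 2571101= 10.47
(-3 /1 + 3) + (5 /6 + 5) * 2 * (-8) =-280 /3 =-93.33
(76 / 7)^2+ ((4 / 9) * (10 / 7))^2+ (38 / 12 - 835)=-5664181 / 7938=-713.55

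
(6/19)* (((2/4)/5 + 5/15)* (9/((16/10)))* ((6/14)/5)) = 351/5320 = 0.07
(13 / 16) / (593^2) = 13 / 5626384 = 0.00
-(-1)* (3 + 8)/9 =11/9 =1.22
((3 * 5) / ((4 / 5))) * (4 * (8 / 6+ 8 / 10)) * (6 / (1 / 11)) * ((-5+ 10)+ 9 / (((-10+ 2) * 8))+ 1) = 61875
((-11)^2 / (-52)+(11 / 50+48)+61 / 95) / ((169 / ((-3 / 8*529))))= -1824127953 / 33394400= -54.62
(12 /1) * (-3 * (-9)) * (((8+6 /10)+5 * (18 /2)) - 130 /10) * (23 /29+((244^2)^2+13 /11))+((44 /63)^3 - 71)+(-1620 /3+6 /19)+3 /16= 194934303575046533993681 /4180785840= 46626235123071.15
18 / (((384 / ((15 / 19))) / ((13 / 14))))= 0.03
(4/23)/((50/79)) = 158/575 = 0.27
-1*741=-741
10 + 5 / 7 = 75 / 7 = 10.71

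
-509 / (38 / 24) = -6108 / 19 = -321.47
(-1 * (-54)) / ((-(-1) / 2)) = 108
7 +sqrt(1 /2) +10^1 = 17.71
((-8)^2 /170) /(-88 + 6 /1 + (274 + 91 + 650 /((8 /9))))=128 /344845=0.00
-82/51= -1.61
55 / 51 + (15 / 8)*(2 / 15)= 271 / 204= 1.33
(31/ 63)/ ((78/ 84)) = 62/ 117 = 0.53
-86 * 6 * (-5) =2580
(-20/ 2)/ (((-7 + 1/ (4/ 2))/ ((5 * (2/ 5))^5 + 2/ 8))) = 645/ 13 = 49.62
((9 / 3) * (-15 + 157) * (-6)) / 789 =-852 / 263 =-3.24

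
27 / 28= 0.96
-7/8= -0.88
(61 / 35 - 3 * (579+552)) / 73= -46.46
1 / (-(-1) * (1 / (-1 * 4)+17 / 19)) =76 / 49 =1.55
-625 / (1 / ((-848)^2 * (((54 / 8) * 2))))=-6067440000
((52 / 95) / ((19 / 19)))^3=140608 / 857375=0.16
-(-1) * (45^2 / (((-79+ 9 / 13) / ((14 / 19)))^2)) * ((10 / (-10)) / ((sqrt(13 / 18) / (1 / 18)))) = -0.01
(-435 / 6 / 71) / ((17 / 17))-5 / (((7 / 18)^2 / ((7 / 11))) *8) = -19960 / 5467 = -3.65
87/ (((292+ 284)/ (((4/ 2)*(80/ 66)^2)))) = 1450/ 3267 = 0.44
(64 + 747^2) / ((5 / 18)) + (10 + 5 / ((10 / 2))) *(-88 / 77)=70316758 / 35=2009050.23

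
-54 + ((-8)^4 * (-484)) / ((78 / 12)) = -3965630 / 13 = -305048.46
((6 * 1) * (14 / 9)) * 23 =644 / 3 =214.67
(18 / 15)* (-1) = -6 / 5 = -1.20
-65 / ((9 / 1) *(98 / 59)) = -3835 / 882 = -4.35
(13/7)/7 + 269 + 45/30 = 26535/98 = 270.77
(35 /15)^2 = 49 /9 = 5.44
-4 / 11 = -0.36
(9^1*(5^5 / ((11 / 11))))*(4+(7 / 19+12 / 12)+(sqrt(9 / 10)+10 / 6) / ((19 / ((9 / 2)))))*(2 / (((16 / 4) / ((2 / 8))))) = 151875*sqrt(10) / 608+6159375 / 304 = 21051.02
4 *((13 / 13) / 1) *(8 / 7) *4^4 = 8192 / 7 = 1170.29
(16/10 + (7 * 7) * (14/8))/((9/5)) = 48.53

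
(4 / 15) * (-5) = -4 / 3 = -1.33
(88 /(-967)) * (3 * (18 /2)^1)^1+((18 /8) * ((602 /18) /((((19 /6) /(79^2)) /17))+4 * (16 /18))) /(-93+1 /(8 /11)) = -370610292412 /13467409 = -27519.05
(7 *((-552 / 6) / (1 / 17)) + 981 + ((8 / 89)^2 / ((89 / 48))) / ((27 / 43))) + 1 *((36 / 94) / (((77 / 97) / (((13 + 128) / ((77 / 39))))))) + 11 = -373226949293354 / 37617850809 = -9921.54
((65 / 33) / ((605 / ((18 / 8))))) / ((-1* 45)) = -13 / 79860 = -0.00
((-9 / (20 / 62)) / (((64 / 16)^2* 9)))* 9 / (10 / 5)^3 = -279 / 1280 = -0.22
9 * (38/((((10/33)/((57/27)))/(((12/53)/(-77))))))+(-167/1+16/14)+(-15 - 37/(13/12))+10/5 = -5305708/24115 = -220.02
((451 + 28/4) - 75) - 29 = 354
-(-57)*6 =342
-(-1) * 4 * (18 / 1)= 72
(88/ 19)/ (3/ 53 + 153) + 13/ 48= 15469/ 51376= 0.30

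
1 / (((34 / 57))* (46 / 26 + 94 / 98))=36309 / 59092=0.61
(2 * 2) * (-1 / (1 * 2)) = -2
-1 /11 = -0.09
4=4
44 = 44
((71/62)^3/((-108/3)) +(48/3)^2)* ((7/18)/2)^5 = 36909397852159/518788180574208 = 0.07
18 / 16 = 9 / 8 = 1.12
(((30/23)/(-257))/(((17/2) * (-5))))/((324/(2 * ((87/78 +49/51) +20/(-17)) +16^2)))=170921/1798817787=0.00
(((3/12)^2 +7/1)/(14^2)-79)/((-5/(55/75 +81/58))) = 15822767/470400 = 33.64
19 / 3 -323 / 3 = -304 / 3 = -101.33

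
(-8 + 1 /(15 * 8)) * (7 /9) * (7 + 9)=-13426 /135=-99.45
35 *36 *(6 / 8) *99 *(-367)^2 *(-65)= -819053910675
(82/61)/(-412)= -41/12566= -0.00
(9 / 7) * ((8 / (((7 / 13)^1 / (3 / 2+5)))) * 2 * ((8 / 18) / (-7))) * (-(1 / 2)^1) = 2704 / 343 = 7.88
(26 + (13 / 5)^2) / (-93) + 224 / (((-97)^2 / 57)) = 7326543 / 7291975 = 1.00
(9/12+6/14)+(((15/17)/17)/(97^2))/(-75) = 1.18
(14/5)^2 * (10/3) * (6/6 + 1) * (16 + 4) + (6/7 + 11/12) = 29319/28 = 1047.11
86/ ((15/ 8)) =688/ 15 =45.87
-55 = -55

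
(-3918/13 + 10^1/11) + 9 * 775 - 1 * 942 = 819751/143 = 5732.52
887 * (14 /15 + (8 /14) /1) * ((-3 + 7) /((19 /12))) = 3371.93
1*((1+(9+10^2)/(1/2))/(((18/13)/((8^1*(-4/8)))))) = -1898/3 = -632.67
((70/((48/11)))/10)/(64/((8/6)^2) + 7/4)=77/1812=0.04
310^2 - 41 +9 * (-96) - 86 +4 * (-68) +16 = 94853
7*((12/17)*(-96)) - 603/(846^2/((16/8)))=-474.35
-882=-882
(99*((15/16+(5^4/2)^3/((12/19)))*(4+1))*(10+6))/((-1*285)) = -1342773463.55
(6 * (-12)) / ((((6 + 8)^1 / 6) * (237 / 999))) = -71928 / 553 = -130.07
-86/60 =-43/30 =-1.43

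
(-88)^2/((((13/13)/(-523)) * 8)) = -506264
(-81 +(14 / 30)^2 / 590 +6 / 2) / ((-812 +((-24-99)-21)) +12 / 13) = 134607863 / 1648224000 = 0.08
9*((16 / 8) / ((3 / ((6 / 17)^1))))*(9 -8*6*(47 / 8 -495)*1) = 845532 / 17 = 49737.18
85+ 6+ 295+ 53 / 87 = 386.61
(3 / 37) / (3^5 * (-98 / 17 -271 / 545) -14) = -27795 / 526430117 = -0.00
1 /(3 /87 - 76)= -29 /2203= -0.01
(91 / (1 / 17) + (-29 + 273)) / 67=1791 / 67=26.73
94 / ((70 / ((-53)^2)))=132023 / 35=3772.09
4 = 4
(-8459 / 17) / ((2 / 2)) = -8459 / 17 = -497.59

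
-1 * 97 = -97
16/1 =16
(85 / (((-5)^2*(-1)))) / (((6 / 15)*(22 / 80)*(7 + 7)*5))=-34 / 77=-0.44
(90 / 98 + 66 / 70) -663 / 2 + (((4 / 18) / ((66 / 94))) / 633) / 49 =-329.64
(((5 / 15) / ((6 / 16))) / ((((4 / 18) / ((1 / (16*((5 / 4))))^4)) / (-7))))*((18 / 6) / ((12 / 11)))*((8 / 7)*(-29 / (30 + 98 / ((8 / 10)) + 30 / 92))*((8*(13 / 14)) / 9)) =95381 / 1107225000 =0.00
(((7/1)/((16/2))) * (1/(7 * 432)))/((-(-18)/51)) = 17/20736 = 0.00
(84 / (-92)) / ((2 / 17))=-357 / 46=-7.76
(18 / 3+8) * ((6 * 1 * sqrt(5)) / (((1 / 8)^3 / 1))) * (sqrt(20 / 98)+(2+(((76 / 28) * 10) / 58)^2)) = 256843.77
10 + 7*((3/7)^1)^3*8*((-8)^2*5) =69610/49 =1420.61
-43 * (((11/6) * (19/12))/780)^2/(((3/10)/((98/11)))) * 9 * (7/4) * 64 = -58568279/3285360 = -17.83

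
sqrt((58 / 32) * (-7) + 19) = sqrt(101) / 4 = 2.51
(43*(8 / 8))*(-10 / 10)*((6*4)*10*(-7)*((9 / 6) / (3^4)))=12040 / 9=1337.78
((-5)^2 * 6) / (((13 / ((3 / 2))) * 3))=75 / 13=5.77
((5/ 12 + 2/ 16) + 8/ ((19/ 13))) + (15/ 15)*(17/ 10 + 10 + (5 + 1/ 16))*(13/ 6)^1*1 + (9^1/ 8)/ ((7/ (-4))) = 2661569/ 63840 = 41.69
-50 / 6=-25 / 3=-8.33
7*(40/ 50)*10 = 56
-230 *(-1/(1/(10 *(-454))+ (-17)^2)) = 0.80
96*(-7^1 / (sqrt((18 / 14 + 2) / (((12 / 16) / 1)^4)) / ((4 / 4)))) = -378*sqrt(161) / 23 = -208.53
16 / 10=8 / 5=1.60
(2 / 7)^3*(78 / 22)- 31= -116651 / 3773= -30.92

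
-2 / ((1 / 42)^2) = -3528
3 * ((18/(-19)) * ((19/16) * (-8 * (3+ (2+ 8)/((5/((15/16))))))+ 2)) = 19143/152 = 125.94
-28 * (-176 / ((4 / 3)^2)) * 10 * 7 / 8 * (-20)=-485100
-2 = -2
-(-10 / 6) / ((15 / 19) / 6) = 38 / 3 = 12.67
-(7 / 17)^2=-49 / 289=-0.17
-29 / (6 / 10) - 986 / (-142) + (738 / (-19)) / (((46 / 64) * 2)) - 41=-10184017 / 93081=-109.41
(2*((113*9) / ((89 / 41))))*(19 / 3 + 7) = 1111920 / 89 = 12493.48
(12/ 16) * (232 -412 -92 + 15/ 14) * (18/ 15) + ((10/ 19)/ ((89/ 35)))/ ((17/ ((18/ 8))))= -981226089/ 4024580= -243.81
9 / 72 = 1 / 8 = 0.12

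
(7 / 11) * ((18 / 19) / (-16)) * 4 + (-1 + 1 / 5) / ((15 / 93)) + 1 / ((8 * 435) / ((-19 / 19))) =-18586681 / 3636600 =-5.11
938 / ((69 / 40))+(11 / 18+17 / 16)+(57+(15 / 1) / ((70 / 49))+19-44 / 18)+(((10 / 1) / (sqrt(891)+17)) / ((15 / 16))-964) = -111256687 / 332304+48 * sqrt(11) / 301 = -334.28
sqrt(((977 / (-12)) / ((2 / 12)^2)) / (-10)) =sqrt(29310) / 10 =17.12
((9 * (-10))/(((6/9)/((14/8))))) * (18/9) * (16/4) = -1890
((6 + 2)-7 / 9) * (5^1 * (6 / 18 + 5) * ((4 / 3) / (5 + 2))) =20800 / 567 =36.68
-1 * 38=-38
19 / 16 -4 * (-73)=4691 / 16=293.19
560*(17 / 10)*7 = 6664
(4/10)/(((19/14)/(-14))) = -392/95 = -4.13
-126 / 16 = -63 / 8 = -7.88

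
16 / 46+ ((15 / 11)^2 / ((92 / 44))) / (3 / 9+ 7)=2611 / 5566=0.47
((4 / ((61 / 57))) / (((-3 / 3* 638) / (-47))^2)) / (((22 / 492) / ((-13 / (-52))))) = 15487299 / 136563262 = 0.11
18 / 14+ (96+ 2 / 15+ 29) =13274 / 105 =126.42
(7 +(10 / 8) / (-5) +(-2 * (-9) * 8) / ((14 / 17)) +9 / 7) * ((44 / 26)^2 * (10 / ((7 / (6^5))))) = 5818534.50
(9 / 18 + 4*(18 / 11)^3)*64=1535584 / 1331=1153.71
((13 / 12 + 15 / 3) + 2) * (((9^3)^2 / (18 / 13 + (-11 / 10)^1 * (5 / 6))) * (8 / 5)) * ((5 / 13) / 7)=412398216 / 511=807041.52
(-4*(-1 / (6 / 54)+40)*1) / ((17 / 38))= -4712 / 17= -277.18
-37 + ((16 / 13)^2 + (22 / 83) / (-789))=-392729257 / 11067303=-35.49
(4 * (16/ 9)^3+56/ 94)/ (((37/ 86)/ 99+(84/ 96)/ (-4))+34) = 11964402560/ 17521371063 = 0.68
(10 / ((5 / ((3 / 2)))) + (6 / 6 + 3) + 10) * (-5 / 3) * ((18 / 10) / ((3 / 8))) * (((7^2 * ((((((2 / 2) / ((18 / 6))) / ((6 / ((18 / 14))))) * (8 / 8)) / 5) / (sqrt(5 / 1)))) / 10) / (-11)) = 238 * sqrt(5) / 1375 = 0.39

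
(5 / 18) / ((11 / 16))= 40 / 99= 0.40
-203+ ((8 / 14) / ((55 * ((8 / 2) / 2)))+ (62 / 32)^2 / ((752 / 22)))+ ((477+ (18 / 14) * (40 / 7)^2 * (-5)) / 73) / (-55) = -26902940924557 / 132558469120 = -202.95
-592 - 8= -600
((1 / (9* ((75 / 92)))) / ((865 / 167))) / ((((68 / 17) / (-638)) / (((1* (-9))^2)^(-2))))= -0.00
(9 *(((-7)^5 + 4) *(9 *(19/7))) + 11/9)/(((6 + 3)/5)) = -1163691380/567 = -2052365.75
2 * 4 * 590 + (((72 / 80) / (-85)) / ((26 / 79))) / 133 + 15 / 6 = 13880843539 / 2939300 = 4722.50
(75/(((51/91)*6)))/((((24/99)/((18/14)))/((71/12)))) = 699.89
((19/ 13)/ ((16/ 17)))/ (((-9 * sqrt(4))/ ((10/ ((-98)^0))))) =-1615/ 1872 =-0.86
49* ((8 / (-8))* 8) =-392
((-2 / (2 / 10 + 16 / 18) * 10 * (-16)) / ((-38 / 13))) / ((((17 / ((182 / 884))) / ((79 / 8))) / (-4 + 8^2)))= -27729000 / 38437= -721.41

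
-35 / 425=-7 / 85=-0.08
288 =288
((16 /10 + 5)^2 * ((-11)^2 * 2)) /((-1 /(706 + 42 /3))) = -37949472 /5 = -7589894.40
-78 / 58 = -39 / 29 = -1.34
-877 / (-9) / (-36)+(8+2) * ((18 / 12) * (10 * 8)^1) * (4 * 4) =6219923 / 324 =19197.29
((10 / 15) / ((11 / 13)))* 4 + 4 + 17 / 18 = 1603 / 198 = 8.10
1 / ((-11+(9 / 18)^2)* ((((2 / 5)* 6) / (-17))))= 0.66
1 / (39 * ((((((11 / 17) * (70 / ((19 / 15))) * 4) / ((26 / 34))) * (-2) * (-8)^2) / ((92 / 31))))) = -437 / 137491200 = -0.00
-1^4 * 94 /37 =-2.54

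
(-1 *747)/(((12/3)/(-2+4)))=-747/2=-373.50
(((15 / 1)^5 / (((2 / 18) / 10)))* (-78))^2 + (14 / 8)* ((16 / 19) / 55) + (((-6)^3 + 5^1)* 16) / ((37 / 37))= 28417561910156246624.03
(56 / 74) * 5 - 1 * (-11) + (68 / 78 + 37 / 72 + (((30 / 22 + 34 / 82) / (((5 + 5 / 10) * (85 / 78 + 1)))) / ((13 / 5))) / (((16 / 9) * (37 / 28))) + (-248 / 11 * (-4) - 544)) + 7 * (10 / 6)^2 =-3903689855083 / 9334974792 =-418.18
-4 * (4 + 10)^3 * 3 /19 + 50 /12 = -197093 /114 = -1728.89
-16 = -16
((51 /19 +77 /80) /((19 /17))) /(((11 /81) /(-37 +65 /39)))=-134844561 /158840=-848.93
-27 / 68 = -0.40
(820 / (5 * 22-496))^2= 168100 / 37249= 4.51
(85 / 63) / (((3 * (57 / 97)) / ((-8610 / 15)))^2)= 37643339020 / 263169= 143038.65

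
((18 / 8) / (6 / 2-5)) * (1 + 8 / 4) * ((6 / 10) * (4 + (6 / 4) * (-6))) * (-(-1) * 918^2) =17065161 / 2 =8532580.50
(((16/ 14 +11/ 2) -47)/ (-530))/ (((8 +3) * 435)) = 113/ 7100940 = 0.00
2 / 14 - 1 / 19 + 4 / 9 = 640 / 1197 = 0.53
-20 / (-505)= 4 / 101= 0.04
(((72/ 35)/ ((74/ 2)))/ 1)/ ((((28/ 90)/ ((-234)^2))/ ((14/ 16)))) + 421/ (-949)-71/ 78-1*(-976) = 9536.88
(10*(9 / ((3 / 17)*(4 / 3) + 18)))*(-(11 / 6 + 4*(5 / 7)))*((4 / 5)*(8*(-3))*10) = 964512 / 217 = 4444.76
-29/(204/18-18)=87/20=4.35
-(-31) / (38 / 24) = 372 / 19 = 19.58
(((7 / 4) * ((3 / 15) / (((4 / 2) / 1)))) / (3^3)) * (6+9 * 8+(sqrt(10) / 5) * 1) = 7 * sqrt(10) / 5400+91 / 180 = 0.51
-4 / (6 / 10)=-20 / 3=-6.67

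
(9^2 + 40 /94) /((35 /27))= 103329 /1645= 62.81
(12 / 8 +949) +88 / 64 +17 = 7751 / 8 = 968.88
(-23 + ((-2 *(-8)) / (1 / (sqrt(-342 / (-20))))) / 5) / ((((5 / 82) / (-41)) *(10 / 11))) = 7224.30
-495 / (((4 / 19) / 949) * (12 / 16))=-2975115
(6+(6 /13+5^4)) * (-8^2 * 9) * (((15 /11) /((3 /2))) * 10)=-472838400 /143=-3306562.24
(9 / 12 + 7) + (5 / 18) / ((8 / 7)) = 1151 / 144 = 7.99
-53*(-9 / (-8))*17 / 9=-112.62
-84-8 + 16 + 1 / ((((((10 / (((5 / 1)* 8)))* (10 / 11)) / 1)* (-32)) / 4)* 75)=-114011 / 1500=-76.01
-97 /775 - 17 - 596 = -475172 /775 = -613.13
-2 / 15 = -0.13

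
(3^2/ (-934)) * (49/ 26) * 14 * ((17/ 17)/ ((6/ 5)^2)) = -8575/ 48568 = -0.18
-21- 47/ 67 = -1454/ 67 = -21.70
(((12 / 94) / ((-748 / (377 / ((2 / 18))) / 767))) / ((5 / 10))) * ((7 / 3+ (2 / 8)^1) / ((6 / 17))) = -26891787 / 4136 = -6501.88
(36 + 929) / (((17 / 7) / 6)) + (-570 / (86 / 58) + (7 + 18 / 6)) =2009.70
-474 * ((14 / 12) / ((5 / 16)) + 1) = -11218 / 5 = -2243.60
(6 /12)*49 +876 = 1801 /2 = 900.50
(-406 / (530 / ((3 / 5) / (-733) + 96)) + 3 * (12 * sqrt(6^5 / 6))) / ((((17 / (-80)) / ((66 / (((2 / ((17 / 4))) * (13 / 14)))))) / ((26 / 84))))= -52240526316 / 194245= -268941.42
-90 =-90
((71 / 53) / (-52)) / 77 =-71 / 212212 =-0.00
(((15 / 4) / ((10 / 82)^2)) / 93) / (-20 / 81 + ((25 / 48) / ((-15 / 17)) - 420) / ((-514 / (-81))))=-279947016 / 6869036575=-0.04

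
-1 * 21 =-21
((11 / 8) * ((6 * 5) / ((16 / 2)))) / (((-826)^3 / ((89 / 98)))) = -14685 / 1767324084736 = -0.00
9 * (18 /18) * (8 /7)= 72 /7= 10.29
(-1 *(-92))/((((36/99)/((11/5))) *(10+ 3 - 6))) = 2783/35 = 79.51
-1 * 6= -6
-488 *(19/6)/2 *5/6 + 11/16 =-92621/144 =-643.20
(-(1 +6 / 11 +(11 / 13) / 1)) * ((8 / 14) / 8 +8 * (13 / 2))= -124659 / 1001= -124.53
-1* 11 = -11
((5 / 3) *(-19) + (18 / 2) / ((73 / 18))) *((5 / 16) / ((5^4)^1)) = -6449 / 438000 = -0.01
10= 10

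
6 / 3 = 2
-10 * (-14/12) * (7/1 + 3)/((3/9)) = 350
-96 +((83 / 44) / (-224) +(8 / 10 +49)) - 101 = -7254431 / 49280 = -147.21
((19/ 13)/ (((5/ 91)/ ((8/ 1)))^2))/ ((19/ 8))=326144/ 25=13045.76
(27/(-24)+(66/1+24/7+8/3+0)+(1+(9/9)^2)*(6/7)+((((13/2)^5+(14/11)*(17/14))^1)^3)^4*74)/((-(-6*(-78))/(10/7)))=-83829811559098778269202513719205527183606823418858220136960734554958829621853979565/62232200576901804465185125778325504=-1347048807241008524030797000000000000000000000000.00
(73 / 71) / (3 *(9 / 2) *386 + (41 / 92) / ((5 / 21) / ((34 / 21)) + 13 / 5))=1568186 / 7948179277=0.00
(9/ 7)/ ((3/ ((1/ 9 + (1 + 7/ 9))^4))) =83521/ 15309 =5.46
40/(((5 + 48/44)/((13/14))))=2860/469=6.10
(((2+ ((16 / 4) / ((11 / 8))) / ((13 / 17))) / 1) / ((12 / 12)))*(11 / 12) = 415 / 78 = 5.32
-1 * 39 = -39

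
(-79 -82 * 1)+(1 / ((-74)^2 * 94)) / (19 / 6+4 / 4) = -1035922297 / 6434300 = -161.00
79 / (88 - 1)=79 / 87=0.91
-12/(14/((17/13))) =-102/91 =-1.12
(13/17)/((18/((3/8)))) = 13/816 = 0.02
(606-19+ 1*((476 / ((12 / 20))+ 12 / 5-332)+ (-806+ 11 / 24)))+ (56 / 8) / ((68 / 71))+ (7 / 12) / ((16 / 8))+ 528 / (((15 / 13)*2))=122806 / 255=481.59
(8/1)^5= 32768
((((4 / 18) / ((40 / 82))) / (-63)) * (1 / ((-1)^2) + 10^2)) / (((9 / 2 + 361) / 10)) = -8282 / 414477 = -0.02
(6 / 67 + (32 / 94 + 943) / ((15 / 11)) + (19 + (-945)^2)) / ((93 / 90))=84431227878 / 97619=864905.68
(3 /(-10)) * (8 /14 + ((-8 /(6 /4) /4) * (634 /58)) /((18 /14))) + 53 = 102731 /1827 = 56.23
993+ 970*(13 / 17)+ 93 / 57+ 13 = 565055 / 323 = 1749.40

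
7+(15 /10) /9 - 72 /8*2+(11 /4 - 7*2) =-265 /12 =-22.08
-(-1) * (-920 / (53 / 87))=-80040 / 53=-1510.19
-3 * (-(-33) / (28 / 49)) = -693 / 4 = -173.25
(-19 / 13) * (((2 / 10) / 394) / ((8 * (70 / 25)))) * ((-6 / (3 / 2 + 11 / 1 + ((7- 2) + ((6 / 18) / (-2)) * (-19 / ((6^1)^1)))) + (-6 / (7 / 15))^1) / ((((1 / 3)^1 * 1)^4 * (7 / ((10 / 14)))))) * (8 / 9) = 25616655 / 7981351378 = 0.00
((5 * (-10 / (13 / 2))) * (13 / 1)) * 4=-400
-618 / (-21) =206 / 7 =29.43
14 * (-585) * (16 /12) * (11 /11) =-10920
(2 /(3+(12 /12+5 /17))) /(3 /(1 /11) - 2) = 34 /2263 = 0.02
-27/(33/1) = -9/11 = -0.82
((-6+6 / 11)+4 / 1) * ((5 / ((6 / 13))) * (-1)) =520 / 33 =15.76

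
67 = 67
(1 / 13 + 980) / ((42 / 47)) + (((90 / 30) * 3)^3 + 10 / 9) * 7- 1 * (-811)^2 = -1067179063 / 1638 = -651513.47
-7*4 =-28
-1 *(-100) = 100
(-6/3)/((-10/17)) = 17/5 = 3.40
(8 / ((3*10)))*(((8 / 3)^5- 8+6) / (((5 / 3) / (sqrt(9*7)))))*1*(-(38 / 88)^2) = -5826901*sqrt(7) / 490050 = -31.46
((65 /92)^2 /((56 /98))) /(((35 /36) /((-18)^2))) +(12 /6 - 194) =209733 /2116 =99.12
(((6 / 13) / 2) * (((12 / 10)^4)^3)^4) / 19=67356773122063671720261633371378024448 / 877520278663723729550838470458984375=76.76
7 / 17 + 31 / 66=989 / 1122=0.88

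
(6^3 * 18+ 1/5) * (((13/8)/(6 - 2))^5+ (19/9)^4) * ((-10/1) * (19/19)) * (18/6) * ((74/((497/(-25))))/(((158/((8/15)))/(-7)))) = -15736077877681656325/77176554651648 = -203897.13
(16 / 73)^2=0.05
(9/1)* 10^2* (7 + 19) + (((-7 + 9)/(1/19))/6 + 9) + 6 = 70264/3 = 23421.33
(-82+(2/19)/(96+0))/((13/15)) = -373915/3952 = -94.61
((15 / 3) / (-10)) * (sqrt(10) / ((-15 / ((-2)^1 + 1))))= -0.11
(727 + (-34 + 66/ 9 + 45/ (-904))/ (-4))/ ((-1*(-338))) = 612227/ 282048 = 2.17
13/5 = 2.60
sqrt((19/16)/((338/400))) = 5 * sqrt(38)/26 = 1.19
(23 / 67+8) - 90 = -5471 / 67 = -81.66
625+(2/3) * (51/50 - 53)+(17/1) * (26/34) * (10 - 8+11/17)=796567/1275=624.76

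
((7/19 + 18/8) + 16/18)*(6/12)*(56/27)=16793/4617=3.64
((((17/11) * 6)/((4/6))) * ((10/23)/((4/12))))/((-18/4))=-4.03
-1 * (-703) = 703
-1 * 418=-418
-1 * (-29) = 29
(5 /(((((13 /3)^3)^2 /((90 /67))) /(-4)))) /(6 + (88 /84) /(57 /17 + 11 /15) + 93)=-1196398350 /29266386182891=-0.00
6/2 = 3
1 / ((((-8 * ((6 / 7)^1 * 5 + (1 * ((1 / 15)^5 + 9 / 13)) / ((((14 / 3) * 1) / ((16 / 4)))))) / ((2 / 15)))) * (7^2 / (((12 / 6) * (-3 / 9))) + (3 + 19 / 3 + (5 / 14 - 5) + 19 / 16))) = 64496250 / 1276778489123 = 0.00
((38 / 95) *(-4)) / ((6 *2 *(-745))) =2 / 11175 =0.00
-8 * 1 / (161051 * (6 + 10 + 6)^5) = -1 / 103749698404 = -0.00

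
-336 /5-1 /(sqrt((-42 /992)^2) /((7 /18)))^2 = -552464 /3645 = -151.57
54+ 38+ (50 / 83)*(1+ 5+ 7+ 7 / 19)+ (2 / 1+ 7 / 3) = 493853 / 4731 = 104.39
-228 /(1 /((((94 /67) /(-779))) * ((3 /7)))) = 3384 /19229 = 0.18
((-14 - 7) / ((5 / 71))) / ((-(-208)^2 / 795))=237069 / 43264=5.48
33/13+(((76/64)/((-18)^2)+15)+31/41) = 18.30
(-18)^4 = 104976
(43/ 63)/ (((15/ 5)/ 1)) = 43/ 189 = 0.23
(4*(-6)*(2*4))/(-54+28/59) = 5664/1579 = 3.59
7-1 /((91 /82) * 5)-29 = -10092 /455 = -22.18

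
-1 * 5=-5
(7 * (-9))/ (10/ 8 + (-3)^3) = 252/ 103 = 2.45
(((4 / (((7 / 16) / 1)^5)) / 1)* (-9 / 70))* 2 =-37748736 / 588245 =-64.17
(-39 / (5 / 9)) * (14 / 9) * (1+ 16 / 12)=-1274 / 5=-254.80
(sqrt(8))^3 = 16 * sqrt(2) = 22.63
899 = 899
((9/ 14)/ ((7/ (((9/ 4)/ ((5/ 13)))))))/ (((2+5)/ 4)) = 0.31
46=46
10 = 10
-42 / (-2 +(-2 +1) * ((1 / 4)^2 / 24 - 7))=-16128 / 1919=-8.40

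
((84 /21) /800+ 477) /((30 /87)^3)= 2326734989 /200000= 11633.67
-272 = -272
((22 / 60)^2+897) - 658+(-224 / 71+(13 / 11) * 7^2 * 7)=450800101 / 702900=641.34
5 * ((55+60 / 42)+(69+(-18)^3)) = -199730 / 7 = -28532.86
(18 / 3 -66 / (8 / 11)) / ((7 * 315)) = -113 / 2940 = -0.04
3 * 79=237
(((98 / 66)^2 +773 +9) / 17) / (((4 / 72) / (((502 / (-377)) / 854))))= -428707498 / 331133803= -1.29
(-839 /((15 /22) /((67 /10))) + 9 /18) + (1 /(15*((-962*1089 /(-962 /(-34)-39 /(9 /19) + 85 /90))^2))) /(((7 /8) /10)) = -65641199554123079389 /7962228973477350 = -8244.07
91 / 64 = 1.42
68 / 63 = 1.08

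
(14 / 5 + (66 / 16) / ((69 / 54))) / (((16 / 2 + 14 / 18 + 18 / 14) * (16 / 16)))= 174699 / 291640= 0.60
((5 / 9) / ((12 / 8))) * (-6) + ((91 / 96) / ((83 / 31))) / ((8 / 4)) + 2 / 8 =-85825 / 47808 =-1.80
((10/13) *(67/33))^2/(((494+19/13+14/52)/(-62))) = -55663600/182469573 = -0.31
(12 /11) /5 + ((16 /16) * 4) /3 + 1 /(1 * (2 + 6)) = 2213 /1320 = 1.68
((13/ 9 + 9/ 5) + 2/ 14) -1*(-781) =247082/ 315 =784.39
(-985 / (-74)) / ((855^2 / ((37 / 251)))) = 197 / 73394910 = 0.00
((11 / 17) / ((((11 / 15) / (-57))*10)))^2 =25.29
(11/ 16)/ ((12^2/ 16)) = 11/ 144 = 0.08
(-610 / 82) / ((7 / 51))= -15555 / 287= -54.20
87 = 87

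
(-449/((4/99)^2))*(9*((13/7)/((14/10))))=-2574379665/784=-3283647.53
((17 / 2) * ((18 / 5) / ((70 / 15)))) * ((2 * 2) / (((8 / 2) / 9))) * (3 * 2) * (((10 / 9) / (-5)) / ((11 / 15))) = -8262 / 77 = -107.30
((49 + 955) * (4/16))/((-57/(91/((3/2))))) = -45682/171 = -267.15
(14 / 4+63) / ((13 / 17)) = 2261 / 26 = 86.96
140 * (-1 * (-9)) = 1260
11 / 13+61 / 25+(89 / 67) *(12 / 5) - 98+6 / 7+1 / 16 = -220970263 / 2438800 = -90.61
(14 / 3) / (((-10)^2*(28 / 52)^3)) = 2197 / 7350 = 0.30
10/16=5/8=0.62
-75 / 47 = -1.60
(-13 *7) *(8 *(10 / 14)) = -520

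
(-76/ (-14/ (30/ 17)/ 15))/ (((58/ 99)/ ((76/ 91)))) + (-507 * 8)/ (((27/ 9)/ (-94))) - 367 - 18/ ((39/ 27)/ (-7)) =39887313799/ 314041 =127013.08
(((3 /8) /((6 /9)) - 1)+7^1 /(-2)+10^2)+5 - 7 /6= 4795 /48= 99.90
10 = 10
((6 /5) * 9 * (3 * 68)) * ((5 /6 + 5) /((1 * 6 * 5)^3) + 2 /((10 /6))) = 661079 /250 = 2644.32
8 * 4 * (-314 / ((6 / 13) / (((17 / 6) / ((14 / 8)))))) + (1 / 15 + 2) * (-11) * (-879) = -4808521 / 315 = -15265.15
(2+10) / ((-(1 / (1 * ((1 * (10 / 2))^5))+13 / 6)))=-225000 / 40631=-5.54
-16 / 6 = -2.67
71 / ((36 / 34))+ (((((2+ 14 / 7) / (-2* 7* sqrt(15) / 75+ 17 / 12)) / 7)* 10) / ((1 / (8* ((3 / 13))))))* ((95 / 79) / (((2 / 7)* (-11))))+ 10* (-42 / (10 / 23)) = -4904711356769 / 5432795082 - 153216000* sqrt(15) / 301821949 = -904.76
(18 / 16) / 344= 9 / 2752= 0.00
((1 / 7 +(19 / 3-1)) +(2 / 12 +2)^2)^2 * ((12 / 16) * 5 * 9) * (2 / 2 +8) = 98534535 / 3136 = 31420.45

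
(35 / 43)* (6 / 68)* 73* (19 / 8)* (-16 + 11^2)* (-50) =-382291875 / 5848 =-65371.39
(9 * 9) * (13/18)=117/2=58.50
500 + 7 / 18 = 9007 / 18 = 500.39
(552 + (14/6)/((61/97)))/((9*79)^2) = 101695/92510343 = 0.00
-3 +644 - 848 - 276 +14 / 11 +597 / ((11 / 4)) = -2911 / 11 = -264.64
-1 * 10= -10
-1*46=-46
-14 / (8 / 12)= -21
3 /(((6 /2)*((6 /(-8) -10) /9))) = -36 /43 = -0.84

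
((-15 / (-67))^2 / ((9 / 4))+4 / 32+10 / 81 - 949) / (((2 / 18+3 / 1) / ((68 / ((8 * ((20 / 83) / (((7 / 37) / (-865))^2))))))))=-27257872954123 / 52970948262432000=-0.00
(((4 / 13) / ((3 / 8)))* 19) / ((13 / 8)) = 4864 / 507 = 9.59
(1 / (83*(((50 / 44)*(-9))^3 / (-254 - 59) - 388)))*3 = -9998472 / 106384842221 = -0.00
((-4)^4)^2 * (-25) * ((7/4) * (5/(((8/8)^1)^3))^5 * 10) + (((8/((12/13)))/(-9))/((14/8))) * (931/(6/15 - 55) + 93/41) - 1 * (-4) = -2082931199717908/23247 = -89599999987.87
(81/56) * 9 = 729/56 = 13.02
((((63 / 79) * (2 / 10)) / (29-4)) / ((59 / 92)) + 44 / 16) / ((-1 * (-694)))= 6432059 / 1617367000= 0.00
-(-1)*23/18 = 23/18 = 1.28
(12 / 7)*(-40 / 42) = -1.63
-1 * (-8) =8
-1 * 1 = -1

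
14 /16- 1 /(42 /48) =-15 /56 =-0.27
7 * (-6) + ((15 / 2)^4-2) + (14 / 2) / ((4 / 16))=50369 / 16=3148.06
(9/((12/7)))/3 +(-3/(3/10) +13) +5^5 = 12519/4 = 3129.75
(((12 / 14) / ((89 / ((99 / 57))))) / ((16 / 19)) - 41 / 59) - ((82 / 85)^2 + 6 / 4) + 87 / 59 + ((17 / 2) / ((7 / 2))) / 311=-1072589352109 / 660736480600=-1.62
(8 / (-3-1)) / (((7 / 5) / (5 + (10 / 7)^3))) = -27150 / 2401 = -11.31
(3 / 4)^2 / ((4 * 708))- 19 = -286973 / 15104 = -19.00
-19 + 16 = -3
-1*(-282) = 282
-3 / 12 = -1 / 4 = -0.25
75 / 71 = 1.06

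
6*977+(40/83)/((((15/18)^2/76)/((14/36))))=2441242/415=5882.51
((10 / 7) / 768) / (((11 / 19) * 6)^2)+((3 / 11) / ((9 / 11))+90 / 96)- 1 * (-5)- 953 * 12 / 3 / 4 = -11085181843 / 11708928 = -946.73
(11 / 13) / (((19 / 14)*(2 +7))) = 154 / 2223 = 0.07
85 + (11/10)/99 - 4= 7291/90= 81.01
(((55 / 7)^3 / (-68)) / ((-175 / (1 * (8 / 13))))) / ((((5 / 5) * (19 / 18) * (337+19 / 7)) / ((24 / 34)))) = 1437480 / 29111914741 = 0.00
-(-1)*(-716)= -716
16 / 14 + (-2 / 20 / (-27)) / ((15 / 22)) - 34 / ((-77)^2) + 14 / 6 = 41732294 / 12006225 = 3.48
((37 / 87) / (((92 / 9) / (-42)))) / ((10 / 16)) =-9324 / 3335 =-2.80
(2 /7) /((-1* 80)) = -1 /280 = -0.00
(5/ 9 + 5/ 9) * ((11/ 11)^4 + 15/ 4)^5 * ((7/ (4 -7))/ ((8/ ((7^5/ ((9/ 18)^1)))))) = -1456552856255/ 55296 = -26341016.64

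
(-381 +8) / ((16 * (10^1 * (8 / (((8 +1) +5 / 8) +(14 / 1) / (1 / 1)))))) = -70497 / 10240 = -6.88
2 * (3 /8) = 3 /4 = 0.75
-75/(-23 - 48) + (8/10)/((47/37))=28133/16685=1.69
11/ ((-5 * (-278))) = 11/ 1390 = 0.01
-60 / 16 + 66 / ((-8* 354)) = -1781 / 472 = -3.77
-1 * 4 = -4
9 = 9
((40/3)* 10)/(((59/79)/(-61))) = -1927600/177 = -10890.40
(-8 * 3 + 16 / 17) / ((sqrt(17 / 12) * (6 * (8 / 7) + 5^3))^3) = -3226944 * sqrt(51) / 3863241584371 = -0.00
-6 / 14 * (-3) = 9 / 7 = 1.29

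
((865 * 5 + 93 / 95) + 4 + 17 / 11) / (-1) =-4331.52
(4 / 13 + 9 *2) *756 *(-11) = -152246.77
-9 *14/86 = -63/43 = -1.47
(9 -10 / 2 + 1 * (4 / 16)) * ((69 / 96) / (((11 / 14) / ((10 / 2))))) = 13685 / 704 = 19.44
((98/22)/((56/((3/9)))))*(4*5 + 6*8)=119/66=1.80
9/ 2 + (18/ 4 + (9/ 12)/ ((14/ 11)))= 537/ 56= 9.59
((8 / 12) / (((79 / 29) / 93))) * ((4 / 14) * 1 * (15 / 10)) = 5394 / 553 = 9.75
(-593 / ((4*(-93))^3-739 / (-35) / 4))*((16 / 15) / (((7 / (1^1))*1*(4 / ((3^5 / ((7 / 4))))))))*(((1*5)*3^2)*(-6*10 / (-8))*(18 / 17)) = 0.02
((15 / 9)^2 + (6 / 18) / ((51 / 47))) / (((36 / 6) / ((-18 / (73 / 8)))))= -3776 / 3723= -1.01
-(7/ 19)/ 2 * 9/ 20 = -63/ 760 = -0.08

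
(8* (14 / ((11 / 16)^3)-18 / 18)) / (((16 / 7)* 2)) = 392091 / 5324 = 73.65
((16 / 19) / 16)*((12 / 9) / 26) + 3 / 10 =2243 / 7410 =0.30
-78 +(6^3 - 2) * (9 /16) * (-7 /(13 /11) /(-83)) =-599145 /8632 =-69.41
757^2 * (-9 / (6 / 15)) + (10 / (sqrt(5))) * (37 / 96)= -25787205 / 2 + 37 * sqrt(5) / 48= -12893600.78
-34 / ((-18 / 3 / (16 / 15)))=6.04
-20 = -20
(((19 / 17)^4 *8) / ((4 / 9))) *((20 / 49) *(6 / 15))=18766224 / 4092529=4.59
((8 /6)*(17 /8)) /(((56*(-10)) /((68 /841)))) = -289 /706440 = -0.00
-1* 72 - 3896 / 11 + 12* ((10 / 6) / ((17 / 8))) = -77936 / 187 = -416.77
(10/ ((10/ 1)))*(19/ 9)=19/ 9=2.11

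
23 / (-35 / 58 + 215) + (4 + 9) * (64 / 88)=1307914 / 136785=9.56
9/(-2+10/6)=-27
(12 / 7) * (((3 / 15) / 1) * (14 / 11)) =24 / 55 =0.44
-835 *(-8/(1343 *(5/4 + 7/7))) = 26720/12087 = 2.21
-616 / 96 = -77 / 12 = -6.42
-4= -4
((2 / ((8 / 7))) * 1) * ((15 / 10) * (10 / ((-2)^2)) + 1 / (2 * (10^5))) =5250007 / 800000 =6.56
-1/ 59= -0.02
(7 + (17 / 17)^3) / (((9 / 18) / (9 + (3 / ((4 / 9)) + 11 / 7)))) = 1940 / 7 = 277.14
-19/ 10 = -1.90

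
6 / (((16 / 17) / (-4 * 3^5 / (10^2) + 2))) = -49.22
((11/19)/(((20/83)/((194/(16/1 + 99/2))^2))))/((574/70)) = 34361668/13368419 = 2.57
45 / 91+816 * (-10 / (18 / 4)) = -494905 / 273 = -1812.84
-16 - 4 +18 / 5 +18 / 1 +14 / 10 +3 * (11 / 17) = 4.94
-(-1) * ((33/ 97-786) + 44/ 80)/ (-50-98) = 1523113/ 287120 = 5.30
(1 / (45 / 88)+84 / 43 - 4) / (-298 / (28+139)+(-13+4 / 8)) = 58784 / 9231885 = 0.01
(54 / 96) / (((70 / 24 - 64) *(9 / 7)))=-21 / 2932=-0.01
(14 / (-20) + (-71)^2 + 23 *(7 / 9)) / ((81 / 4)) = 910474 / 3645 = 249.79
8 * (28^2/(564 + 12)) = 98/9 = 10.89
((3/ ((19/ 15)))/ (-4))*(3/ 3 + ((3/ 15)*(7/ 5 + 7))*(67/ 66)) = -1674/ 1045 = -1.60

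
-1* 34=-34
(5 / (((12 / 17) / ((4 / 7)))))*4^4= 21760 / 21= 1036.19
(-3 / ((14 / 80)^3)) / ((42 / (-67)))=2144000 / 2401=892.96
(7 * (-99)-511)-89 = -1293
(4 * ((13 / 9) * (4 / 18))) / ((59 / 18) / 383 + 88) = 79664 / 5460579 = 0.01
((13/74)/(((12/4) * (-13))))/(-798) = 1/177156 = 0.00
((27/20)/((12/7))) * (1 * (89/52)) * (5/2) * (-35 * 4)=-196245/416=-471.74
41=41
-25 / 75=-1 / 3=-0.33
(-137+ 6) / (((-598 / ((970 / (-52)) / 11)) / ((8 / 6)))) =-63535 / 128271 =-0.50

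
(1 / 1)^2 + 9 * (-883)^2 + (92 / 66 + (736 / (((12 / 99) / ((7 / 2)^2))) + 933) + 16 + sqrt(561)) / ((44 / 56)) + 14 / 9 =14 * sqrt(561) / 11 + 7746145370 / 1089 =7113111.29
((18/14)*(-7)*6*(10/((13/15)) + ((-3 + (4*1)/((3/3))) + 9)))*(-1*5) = 75600/13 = 5815.38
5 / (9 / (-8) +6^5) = 40 / 62199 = 0.00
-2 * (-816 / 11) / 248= 204 / 341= 0.60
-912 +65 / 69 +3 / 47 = -2954354 / 3243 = -910.99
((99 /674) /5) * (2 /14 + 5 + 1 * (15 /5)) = 5643 /23590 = 0.24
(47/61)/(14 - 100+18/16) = -376/41419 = -0.01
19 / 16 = 1.19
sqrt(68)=2 *sqrt(17)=8.25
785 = 785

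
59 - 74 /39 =2227 /39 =57.10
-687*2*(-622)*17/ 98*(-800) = -5811470400/ 49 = -118601436.73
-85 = -85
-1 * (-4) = 4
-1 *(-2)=2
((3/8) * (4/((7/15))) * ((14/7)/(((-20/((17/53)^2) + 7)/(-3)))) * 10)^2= 152217022500/143716051801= 1.06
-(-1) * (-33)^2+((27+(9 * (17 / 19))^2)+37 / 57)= 1181.49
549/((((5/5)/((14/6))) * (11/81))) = 103761/11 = 9432.82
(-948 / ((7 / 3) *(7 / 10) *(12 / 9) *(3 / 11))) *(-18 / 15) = 93852 / 49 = 1915.35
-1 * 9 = -9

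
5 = 5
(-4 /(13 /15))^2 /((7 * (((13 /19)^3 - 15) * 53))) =-1543275 /394564807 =-0.00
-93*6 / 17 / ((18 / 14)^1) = -434 / 17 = -25.53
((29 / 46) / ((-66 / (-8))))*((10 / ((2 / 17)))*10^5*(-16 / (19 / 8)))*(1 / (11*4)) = -15776000000 / 158631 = -99450.93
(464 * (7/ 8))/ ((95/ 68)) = 27608/ 95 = 290.61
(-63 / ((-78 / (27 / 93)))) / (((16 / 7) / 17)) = 22491 / 12896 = 1.74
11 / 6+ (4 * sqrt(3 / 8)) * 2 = 11 / 6+ 2 * sqrt(6) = 6.73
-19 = -19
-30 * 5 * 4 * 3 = -1800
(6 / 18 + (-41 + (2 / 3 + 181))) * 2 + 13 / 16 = 4525 / 16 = 282.81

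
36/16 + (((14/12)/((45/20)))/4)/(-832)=101081/44928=2.25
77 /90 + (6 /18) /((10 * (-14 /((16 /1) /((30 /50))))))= 499 /630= 0.79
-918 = -918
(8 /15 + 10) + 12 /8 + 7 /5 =403 /30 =13.43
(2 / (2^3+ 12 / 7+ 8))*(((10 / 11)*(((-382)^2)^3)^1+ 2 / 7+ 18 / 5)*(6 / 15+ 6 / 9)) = 8700379748057279168 / 25575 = 340190801488065.66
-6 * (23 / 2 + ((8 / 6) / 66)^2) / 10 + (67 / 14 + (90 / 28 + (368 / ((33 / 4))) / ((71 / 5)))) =9837359 / 2319570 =4.24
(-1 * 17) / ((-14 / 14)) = 17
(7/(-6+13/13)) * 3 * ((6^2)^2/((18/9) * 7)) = -1944/5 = -388.80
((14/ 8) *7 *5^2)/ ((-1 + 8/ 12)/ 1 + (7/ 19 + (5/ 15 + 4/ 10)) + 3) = 116375/ 1432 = 81.27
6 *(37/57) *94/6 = 3478/57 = 61.02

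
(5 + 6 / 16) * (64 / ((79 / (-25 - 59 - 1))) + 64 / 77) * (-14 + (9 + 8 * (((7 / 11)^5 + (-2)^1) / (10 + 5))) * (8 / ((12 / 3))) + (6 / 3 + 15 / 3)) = -459450009936 / 139953319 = -3282.88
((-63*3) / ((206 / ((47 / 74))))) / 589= -0.00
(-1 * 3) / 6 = -1 / 2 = -0.50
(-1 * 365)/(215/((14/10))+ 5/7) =-511/216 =-2.37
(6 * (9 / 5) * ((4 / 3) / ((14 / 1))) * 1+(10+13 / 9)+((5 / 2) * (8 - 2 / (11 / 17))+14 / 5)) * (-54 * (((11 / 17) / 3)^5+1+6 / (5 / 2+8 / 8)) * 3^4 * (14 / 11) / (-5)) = 2503207694992784 / 30065471975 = 83258.55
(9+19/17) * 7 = 1204/17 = 70.82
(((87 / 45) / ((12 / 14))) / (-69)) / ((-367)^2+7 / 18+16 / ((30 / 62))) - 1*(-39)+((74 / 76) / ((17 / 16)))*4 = 606818369900 / 14222649633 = 42.67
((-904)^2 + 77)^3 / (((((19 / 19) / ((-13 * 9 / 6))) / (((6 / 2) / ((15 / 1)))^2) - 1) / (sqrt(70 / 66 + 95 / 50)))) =-7097030801536685841 * sqrt(322410) / 9790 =-411621688747283898.81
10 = 10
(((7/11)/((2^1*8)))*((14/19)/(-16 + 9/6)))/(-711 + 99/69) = 1127/395662080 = 0.00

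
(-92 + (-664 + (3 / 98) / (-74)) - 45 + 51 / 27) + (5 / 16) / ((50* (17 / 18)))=-17733032887 / 22191120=-799.10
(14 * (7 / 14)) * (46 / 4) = 161 / 2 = 80.50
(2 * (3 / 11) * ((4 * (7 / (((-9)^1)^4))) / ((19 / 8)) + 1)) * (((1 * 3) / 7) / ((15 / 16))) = 363296 / 1454355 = 0.25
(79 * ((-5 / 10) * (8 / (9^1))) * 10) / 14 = -1580 / 63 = -25.08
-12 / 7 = -1.71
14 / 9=1.56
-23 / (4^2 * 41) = -23 / 656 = -0.04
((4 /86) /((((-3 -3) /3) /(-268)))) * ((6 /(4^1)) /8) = 201 /172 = 1.17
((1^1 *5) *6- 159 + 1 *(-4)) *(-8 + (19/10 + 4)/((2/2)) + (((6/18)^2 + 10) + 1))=-107863/90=-1198.48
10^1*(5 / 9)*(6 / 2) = 50 / 3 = 16.67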